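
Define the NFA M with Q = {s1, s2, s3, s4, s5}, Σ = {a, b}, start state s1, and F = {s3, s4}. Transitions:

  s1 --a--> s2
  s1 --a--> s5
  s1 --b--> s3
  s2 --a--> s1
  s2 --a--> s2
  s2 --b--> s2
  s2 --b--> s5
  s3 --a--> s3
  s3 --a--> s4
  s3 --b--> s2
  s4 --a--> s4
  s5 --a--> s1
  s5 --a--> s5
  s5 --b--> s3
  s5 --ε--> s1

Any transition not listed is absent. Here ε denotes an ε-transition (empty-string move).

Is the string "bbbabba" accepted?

Start in {s1}.
Read 'b': s1→{s3}; now {s3}.
Read 'b': s3→{s2}; now {s2}.
Read 'b': s2→{s2, s5}; union {s2, s5}; ε-closure = {s1, s2, s5}.
Read 'a': s1→{s2, s5}, s2→{s1, s2}, s5→{s1, s5}; now {s1, s2, s5}.
Read 'b': s1→{s3}, s2→{s2, s5}, s5→{s3}; union {s2, s3, s5}; ε-closure = {s1, s2, s3, s5}.
Read 'b': s1→{s3}, s2→{s2, s5}, s3→{s2}, s5→{s3}; union {s2, s3, s5}; ε-closure = {s1, s2, s3, s5}.
Read 'a': s1→{s2, s5}, s2→{s1, s2}, s3→{s3, s4}, s5→{s1, s5}; now {s1, s2, s3, s4, s5}.
The final set {s1, s2, s3, s4, s5} contains the accepting states s3, s4.

Yes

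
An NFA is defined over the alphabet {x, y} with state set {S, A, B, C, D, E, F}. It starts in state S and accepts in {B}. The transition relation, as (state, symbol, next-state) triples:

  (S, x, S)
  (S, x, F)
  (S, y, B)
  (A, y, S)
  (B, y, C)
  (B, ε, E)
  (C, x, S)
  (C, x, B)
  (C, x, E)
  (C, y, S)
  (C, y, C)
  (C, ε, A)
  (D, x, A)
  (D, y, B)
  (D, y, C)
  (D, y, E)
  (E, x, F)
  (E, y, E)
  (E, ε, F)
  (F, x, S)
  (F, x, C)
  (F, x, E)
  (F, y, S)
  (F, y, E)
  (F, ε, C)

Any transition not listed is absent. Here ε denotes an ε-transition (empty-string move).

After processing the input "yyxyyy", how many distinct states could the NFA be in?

Start in {S}.
Read 'y': S→{B}; union {B}; ε-closure = {A, B, C, E, F}.
Read 'y': A→{S}, B→{C}, C→{S, C}, E→{E}, F→{S, E}; union {S, C, E}; ε-closure = {S, A, C, E, F}.
Read 'x': S→{S, F}, A→∅, C→{S, B, E}, E→{F}, F→{S, C, E}; union {S, B, C, E, F}; ε-closure = {S, A, B, C, E, F}.
Read 'y': S→{B}, A→{S}, B→{C}, C→{S, C}, E→{E}, F→{S, E}; union {S, B, C, E}; ε-closure = {S, A, B, C, E, F}.
Read 'y': S→{B}, A→{S}, B→{C}, C→{S, C}, E→{E}, F→{S, E}; union {S, B, C, E}; ε-closure = {S, A, B, C, E, F}.
Read 'y': S→{B}, A→{S}, B→{C}, C→{S, C}, E→{E}, F→{S, E}; union {S, B, C, E}; ε-closure = {S, A, B, C, E, F}.
That set has 6 states.

6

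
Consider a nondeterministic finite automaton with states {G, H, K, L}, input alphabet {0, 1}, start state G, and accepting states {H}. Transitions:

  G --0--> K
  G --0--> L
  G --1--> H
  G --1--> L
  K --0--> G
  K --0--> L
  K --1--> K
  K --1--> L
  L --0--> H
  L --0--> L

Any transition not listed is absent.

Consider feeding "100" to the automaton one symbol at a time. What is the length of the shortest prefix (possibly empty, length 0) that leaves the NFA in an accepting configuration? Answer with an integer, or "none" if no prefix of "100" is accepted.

1

Start in {G}.
Read '1': G→{H, L}; now {H, L}.
None of the earlier sets intersect F, but {H, L} does.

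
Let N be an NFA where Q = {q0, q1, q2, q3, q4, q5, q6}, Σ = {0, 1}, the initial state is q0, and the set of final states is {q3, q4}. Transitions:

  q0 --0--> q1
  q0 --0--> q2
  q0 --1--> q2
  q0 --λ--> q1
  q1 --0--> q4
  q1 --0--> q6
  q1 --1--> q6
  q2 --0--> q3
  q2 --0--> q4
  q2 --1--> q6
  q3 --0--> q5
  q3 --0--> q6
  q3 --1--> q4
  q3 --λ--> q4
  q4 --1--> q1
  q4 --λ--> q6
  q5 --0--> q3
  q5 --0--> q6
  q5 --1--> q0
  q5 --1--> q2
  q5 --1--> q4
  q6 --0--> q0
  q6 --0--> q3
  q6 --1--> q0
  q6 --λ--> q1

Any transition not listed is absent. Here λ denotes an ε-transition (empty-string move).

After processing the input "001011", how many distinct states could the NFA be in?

4

Start: ε-closure({q0}) = {q0, q1}.
Read '0': {q0, q1} → {q1, q2, q4, q6}.
Read '0': {q1, q2, q4, q6} → {q0, q1, q3, q4, q6}.
Read '1': {q0, q1, q3, q4, q6} → {q0, q1, q2, q4, q6}.
Read '0': {q0, q1, q2, q4, q6} → {q0, q1, q2, q3, q4, q6}.
Read '1': {q0, q1, q2, q3, q4, q6} → {q0, q1, q2, q4, q6}.
Read '1': {q0, q1, q2, q4, q6} → {q0, q1, q2, q6}.
That set has 4 states.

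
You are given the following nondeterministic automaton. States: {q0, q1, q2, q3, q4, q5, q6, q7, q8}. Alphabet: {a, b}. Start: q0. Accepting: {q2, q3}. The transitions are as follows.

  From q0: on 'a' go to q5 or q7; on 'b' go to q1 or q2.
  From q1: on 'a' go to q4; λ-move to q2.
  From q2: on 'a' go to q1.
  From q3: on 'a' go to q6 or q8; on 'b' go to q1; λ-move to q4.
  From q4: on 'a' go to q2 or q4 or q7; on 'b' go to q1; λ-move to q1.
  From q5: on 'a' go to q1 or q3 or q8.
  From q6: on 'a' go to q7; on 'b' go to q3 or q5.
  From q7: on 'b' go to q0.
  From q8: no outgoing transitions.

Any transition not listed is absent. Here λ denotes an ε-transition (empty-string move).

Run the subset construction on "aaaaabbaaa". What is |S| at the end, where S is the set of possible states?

Start in {q0}.
Read 'a': q0→{q5, q7}; now {q5, q7}.
Read 'a': q5→{q1, q3, q8}, q7→∅; union {q1, q3, q8}; ε-closure = {q1, q2, q3, q4, q8}.
Read 'a': q1→{q4}, q2→{q1}, q3→{q6, q8}, q4→{q2, q4, q7}, q8→∅; now {q1, q2, q4, q6, q7, q8}.
Read 'a': q1→{q4}, q2→{q1}, q4→{q2, q4, q7}, q6→{q7}, q7→∅, q8→∅; now {q1, q2, q4, q7}.
Read 'a': q1→{q4}, q2→{q1}, q4→{q2, q4, q7}, q7→∅; now {q1, q2, q4, q7}.
Read 'b': q1→∅, q2→∅, q4→{q1}, q7→{q0}; union {q0, q1}; ε-closure = {q0, q1, q2}.
Read 'b': q0→{q1, q2}, q1→∅, q2→∅; now {q1, q2}.
Read 'a': q1→{q4}, q2→{q1}; union {q1, q4}; ε-closure = {q1, q2, q4}.
Read 'a': q1→{q4}, q2→{q1}, q4→{q2, q4, q7}; now {q1, q2, q4, q7}.
Read 'a': q1→{q4}, q2→{q1}, q4→{q2, q4, q7}, q7→∅; now {q1, q2, q4, q7}.
That set has 4 states.

4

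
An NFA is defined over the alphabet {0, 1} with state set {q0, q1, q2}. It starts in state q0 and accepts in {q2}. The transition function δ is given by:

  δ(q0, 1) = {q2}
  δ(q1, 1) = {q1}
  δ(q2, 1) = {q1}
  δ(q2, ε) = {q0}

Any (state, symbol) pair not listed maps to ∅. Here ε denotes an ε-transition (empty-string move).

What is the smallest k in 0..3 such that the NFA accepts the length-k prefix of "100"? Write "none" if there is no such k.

Start in {q0}.
Read '1': q0→{q2}; union {q2}; ε-closure = {q0, q2}.
None of the earlier sets intersect F, but {q0, q2} does.

1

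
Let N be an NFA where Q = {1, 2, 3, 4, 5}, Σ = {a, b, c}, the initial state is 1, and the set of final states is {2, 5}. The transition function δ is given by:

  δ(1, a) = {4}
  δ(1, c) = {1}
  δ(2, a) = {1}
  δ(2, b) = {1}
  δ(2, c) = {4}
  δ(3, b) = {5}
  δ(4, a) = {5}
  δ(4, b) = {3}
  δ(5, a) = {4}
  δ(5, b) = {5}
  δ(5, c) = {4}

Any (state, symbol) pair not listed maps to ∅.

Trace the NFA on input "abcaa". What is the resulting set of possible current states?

∅

Start in {1}.
Read 'a': {1} → {4}.
Read 'b': {4} → {3}.
Read 'c': {3} → ∅.
The set is empty and remains empty for the remaining 2 symbols.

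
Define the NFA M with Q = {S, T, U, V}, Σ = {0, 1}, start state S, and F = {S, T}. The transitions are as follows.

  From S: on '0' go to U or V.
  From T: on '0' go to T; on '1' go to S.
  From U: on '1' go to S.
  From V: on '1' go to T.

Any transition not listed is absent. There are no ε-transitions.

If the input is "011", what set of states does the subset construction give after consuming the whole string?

{S}

Start in {S}.
Read '0': S→{U, V}; now {U, V}.
Read '1': U→{S}, V→{T}; now {S, T}.
Read '1': S→∅, T→{S}; now {S}.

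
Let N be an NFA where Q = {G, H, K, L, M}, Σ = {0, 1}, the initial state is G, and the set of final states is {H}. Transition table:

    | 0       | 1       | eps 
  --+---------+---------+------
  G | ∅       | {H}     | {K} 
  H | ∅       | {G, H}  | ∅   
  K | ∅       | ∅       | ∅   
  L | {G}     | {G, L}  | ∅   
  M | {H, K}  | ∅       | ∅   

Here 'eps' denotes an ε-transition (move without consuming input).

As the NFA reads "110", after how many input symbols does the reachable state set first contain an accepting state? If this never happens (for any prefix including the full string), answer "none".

Start: ε-closure({G}) = {G, K}.
Read '1': {G, K} → {H}.
None of the earlier sets intersect F, but {H} does.

1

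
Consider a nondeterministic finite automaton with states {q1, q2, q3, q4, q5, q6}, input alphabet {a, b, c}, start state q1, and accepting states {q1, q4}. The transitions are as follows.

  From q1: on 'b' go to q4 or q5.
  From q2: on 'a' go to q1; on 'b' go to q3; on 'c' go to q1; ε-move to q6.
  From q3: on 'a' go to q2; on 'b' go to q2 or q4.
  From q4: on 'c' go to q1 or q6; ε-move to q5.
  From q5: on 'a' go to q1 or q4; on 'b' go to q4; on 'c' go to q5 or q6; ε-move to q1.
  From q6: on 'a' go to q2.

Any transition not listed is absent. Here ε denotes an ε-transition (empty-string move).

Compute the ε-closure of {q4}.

Begin with {q4}.
ε-move q4 → q5; add q5.
ε-move q5 → q1; add q1.

{q1, q4, q5}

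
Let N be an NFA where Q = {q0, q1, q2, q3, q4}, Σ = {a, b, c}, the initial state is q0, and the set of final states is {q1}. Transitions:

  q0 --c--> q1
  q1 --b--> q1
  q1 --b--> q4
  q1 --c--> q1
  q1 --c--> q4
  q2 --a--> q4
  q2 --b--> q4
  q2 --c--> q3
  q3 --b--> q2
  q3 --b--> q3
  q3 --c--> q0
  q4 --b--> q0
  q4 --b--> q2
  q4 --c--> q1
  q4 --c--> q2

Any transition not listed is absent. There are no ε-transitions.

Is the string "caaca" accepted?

Start in {q0}.
Read 'c': q0→{q1}; now {q1}.
Read 'a': q1→∅; now ∅.
The set is empty and remains empty for the remaining 3 symbols.
The final set ∅ contains no accepting state.

No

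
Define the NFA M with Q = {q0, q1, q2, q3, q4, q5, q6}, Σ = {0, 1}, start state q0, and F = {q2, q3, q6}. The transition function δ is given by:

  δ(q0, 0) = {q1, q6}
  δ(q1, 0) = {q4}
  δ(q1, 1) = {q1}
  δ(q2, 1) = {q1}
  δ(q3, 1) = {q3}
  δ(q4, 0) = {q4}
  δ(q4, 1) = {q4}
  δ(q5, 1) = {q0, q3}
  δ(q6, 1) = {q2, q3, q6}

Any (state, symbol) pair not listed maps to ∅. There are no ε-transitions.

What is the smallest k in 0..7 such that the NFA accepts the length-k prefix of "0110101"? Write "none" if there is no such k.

Start in {q0}.
Read '0': {q0} → {q1, q6}.
None of the earlier sets intersect F, but {q1, q6} does.

1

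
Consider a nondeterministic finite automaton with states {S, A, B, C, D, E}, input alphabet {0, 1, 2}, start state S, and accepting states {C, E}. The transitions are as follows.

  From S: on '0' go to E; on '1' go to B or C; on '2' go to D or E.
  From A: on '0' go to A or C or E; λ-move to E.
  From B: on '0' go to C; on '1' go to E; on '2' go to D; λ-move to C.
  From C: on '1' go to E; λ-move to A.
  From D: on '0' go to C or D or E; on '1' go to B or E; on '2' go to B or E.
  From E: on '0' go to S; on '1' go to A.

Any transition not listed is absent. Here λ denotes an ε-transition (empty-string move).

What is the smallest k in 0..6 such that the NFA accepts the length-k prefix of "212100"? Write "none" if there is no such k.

1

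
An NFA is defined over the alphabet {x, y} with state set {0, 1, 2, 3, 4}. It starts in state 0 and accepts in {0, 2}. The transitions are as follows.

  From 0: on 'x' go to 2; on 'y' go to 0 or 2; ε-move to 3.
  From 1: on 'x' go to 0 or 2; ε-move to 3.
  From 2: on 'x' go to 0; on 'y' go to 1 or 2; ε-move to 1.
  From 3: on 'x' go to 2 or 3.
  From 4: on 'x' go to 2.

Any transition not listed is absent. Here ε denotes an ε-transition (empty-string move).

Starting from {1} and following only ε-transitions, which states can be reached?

Begin with {1}.
ε-move 1 → 3; add 3.

{1, 3}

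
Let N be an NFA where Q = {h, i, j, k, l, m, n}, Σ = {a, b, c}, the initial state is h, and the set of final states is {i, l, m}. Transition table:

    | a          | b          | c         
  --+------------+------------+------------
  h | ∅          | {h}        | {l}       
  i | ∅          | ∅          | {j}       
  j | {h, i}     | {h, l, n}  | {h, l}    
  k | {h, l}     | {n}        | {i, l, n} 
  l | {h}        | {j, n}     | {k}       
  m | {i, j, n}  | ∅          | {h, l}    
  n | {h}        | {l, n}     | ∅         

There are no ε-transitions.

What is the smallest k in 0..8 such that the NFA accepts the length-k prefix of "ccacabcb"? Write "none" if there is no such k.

1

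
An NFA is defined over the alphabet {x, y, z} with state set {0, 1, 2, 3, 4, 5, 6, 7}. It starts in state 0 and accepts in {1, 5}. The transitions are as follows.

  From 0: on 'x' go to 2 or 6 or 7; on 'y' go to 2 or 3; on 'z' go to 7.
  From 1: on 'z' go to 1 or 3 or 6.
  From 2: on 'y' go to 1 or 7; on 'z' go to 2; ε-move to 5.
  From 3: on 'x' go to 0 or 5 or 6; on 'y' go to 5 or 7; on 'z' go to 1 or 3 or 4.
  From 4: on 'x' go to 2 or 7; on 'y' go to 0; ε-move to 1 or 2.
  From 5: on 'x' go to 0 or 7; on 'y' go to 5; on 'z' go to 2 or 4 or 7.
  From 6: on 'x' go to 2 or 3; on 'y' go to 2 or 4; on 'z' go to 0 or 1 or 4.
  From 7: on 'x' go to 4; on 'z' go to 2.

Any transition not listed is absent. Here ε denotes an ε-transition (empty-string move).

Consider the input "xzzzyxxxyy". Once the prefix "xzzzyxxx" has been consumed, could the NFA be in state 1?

Start in {0}.
Read 'x': {0} → {2, 5, 6, 7}.
Read 'z': {2, 5, 6, 7} → {0, 1, 2, 4, 5, 7}.
Read 'z': {0, 1, 2, 4, 5, 7} → {1, 2, 3, 4, 5, 6, 7}.
Read 'z': {1, 2, 3, 4, 5, 6, 7} → {0, 1, 2, 3, 4, 5, 6, 7}.
Read 'y': {0, 1, 2, 3, 4, 5, 6, 7} → {0, 1, 2, 3, 4, 5, 7}.
Read 'x': {0, 1, 2, 3, 4, 5, 7} → {0, 1, 2, 4, 5, 6, 7}.
Read 'x': {0, 1, 2, 4, 5, 6, 7} → {0, 1, 2, 3, 4, 5, 6, 7}.
Read 'x': {0, 1, 2, 3, 4, 5, 6, 7} → {0, 1, 2, 3, 4, 5, 6, 7}.
State 1 is in {0, 1, 2, 3, 4, 5, 6, 7}.

Yes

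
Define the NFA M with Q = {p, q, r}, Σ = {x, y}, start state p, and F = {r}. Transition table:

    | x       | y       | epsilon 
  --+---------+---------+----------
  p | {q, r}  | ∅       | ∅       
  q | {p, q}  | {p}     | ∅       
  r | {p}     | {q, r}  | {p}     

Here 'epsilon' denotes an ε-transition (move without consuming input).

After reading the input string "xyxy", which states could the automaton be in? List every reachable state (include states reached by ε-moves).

{p, q, r}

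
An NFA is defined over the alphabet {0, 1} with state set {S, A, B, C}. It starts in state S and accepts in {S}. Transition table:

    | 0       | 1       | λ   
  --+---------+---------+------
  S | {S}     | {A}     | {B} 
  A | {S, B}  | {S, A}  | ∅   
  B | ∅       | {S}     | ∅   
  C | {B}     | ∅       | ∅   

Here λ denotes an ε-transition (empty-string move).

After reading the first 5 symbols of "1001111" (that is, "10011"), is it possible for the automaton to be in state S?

Start: ε-closure({S}) = {S, B}.
Read '1': {S, B} → {S, A, B}.
Read '0': {S, A, B} → {S, B}.
Read '0': {S, B} → {S, B}.
Read '1': {S, B} → {S, A, B}.
Read '1': {S, A, B} → {S, A, B}.
State S is in {S, A, B}.

Yes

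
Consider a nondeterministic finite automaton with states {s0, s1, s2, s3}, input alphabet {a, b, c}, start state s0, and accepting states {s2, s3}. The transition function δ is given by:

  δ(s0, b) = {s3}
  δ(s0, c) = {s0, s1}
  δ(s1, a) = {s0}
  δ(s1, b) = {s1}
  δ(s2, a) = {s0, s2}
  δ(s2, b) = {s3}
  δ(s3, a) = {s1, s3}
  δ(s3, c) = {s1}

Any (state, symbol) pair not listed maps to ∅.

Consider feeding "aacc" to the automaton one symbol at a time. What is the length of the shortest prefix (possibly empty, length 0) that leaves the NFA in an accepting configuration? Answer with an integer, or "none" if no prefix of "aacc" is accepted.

Start in {s0}.
Read 'a': s0→∅; now ∅.
The set is empty and remains empty for the remaining 3 symbols.
No reachable set along the way intersects F.

none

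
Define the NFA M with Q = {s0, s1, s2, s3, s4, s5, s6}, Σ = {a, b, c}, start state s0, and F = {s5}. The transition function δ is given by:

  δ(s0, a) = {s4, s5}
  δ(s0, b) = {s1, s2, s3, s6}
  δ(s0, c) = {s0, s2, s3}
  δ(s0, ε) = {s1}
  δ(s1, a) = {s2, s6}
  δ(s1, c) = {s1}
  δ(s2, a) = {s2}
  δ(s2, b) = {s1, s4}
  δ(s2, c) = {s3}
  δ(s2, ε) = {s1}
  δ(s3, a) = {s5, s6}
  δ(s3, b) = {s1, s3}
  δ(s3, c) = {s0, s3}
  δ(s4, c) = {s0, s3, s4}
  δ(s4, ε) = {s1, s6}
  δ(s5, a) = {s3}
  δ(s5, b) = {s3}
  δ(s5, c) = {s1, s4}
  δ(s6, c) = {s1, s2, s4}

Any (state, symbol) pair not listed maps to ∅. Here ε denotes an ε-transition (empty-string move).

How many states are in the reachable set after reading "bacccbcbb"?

Start: ε-closure({s0}) = {s0, s1}.
Read 'b': s0→{s1, s2, s3, s6}, s1→∅; now {s1, s2, s3, s6}.
Read 'a': s1→{s2, s6}, s2→{s2}, s3→{s5, s6}, s6→∅; union {s2, s5, s6}; ε-closure = {s1, s2, s5, s6}.
Read 'c': s1→{s1}, s2→{s3}, s5→{s1, s4}, s6→{s1, s2, s4}; union {s1, s2, s3, s4}; ε-closure = {s1, s2, s3, s4, s6}.
Read 'c': s1→{s1}, s2→{s3}, s3→{s0, s3}, s4→{s0, s3, s4}, s6→{s1, s2, s4}; union {s0, s1, s2, s3, s4}; ε-closure = {s0, s1, s2, s3, s4, s6}.
Read 'c': s0→{s0, s2, s3}, s1→{s1}, s2→{s3}, s3→{s0, s3}, s4→{s0, s3, s4}, s6→{s1, s2, s4}; union {s0, s1, s2, s3, s4}; ε-closure = {s0, s1, s2, s3, s4, s6}.
Read 'b': s0→{s1, s2, s3, s6}, s1→∅, s2→{s1, s4}, s3→{s1, s3}, s4→∅, s6→∅; now {s1, s2, s3, s4, s6}.
Read 'c': s1→{s1}, s2→{s3}, s3→{s0, s3}, s4→{s0, s3, s4}, s6→{s1, s2, s4}; union {s0, s1, s2, s3, s4}; ε-closure = {s0, s1, s2, s3, s4, s6}.
Read 'b': s0→{s1, s2, s3, s6}, s1→∅, s2→{s1, s4}, s3→{s1, s3}, s4→∅, s6→∅; now {s1, s2, s3, s4, s6}.
Read 'b': s1→∅, s2→{s1, s4}, s3→{s1, s3}, s4→∅, s6→∅; union {s1, s3, s4}; ε-closure = {s1, s3, s4, s6}.
That set has 4 states.

4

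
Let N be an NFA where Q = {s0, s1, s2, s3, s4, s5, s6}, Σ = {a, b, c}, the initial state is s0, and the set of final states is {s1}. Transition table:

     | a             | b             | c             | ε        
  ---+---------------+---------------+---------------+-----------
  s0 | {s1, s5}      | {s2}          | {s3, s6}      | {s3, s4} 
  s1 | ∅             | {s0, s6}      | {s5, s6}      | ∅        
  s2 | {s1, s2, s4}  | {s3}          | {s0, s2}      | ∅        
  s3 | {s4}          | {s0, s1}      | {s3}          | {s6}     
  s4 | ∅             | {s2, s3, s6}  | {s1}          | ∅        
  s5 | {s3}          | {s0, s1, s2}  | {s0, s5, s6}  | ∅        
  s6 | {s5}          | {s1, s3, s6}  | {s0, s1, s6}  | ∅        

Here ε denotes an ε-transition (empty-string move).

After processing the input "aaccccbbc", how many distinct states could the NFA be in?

7

Start: ε-closure({s0}) = {s0, s3, s4, s6}.
Read 'a': s0→{s1, s5}, s3→{s4}, s4→∅, s6→{s5}; now {s1, s4, s5}.
Read 'a': s1→∅, s4→∅, s5→{s3}; union {s3}; ε-closure = {s3, s6}.
Read 'c': s3→{s3}, s6→{s0, s1, s6}; union {s0, s1, s3, s6}; ε-closure = {s0, s1, s3, s4, s6}.
Read 'c': s0→{s3, s6}, s1→{s5, s6}, s3→{s3}, s4→{s1}, s6→{s0, s1, s6}; union {s0, s1, s3, s5, s6}; ε-closure = {s0, s1, s3, s4, s5, s6}.
Read 'c': s0→{s3, s6}, s1→{s5, s6}, s3→{s3}, s4→{s1}, s5→{s0, s5, s6}, s6→{s0, s1, s6}; union {s0, s1, s3, s5, s6}; ε-closure = {s0, s1, s3, s4, s5, s6}.
Read 'c': s0→{s3, s6}, s1→{s5, s6}, s3→{s3}, s4→{s1}, s5→{s0, s5, s6}, s6→{s0, s1, s6}; union {s0, s1, s3, s5, s6}; ε-closure = {s0, s1, s3, s4, s5, s6}.
Read 'b': s0→{s2}, s1→{s0, s6}, s3→{s0, s1}, s4→{s2, s3, s6}, s5→{s0, s1, s2}, s6→{s1, s3, s6}; union {s0, s1, s2, s3, s6}; ε-closure = {s0, s1, s2, s3, s4, s6}.
Read 'b': s0→{s2}, s1→{s0, s6}, s2→{s3}, s3→{s0, s1}, s4→{s2, s3, s6}, s6→{s1, s3, s6}; union {s0, s1, s2, s3, s6}; ε-closure = {s0, s1, s2, s3, s4, s6}.
Read 'c': s0→{s3, s6}, s1→{s5, s6}, s2→{s0, s2}, s3→{s3}, s4→{s1}, s6→{s0, s1, s6}; union {s0, s1, s2, s3, s5, s6}; ε-closure = {s0, s1, s2, s3, s4, s5, s6}.
That set has 7 states.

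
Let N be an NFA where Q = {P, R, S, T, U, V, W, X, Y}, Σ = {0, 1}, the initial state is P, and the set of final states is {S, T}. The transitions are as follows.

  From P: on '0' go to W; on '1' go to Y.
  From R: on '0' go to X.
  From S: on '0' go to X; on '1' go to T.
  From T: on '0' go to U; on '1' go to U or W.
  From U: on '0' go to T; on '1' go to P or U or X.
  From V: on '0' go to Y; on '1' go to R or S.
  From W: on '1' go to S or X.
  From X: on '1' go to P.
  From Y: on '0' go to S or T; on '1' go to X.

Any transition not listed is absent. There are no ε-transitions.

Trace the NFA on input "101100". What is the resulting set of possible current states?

{U}

Start in {P}.
Read '1': P→{Y}; now {Y}.
Read '0': Y→{S, T}; now {S, T}.
Read '1': S→{T}, T→{U, W}; now {T, U, W}.
Read '1': T→{U, W}, U→{P, U, X}, W→{S, X}; now {P, S, U, W, X}.
Read '0': P→{W}, S→{X}, U→{T}, W→∅, X→∅; now {T, W, X}.
Read '0': T→{U}, W→∅, X→∅; now {U}.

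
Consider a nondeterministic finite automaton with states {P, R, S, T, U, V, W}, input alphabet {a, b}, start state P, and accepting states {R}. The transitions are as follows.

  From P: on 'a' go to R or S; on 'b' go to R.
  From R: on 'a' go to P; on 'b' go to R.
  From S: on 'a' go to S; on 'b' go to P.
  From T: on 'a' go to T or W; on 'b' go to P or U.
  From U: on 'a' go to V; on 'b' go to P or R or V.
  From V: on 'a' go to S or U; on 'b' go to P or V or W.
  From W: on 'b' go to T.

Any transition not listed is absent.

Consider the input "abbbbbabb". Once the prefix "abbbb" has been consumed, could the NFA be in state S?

No

Start in {P}.
Read 'a': {P} → {R, S}.
Read 'b': {R, S} → {P, R}.
Read 'b': {P, R} → {R}.
Read 'b': {R} → {R}.
Read 'b': {R} → {R}.
State S is not in {R}.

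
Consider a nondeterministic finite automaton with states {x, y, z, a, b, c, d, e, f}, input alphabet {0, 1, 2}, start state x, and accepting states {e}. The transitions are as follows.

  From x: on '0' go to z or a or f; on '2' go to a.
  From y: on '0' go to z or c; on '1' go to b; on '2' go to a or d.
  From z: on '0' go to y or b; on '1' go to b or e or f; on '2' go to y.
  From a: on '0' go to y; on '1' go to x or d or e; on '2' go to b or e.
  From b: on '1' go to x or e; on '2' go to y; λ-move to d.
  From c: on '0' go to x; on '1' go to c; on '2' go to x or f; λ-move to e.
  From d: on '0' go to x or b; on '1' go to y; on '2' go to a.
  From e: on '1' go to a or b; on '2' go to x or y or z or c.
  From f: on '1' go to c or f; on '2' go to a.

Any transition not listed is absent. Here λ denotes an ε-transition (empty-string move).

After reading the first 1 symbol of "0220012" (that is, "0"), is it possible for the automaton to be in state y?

No

Start in {x}.
Read '0': x→{z, a, f}; now {z, a, f}.
State y is not in {z, a, f}.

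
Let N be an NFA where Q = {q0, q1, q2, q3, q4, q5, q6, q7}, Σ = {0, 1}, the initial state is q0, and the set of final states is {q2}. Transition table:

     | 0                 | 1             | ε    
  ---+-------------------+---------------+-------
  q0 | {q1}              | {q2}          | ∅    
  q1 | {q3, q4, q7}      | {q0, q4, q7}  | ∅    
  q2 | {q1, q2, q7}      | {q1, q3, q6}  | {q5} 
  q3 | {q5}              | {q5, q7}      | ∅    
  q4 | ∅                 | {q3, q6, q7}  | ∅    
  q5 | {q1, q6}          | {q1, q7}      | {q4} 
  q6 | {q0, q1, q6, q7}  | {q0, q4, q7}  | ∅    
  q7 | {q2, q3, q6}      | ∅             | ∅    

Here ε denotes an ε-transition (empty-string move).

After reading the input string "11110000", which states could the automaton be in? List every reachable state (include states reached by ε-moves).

{q0, q1, q2, q3, q4, q5, q6, q7}

Start in {q0}.
Read '1': q0→{q2}; union {q2}; ε-closure = {q2, q4, q5}.
Read '1': q2→{q1, q3, q6}, q4→{q3, q6, q7}, q5→{q1, q7}; now {q1, q3, q6, q7}.
Read '1': q1→{q0, q4, q7}, q3→{q5, q7}, q6→{q0, q4, q7}, q7→∅; now {q0, q4, q5, q7}.
Read '1': q0→{q2}, q4→{q3, q6, q7}, q5→{q1, q7}, q7→∅; union {q1, q2, q3, q6, q7}; ε-closure = {q1, q2, q3, q4, q5, q6, q7}.
Read '0': q1→{q3, q4, q7}, q2→{q1, q2, q7}, q3→{q5}, q4→∅, q5→{q1, q6}, q6→{q0, q1, q6, q7}, q7→{q2, q3, q6}; now {q0, q1, q2, q3, q4, q5, q6, q7}.
Read '0': q0→{q1}, q1→{q3, q4, q7}, q2→{q1, q2, q7}, q3→{q5}, q4→∅, q5→{q1, q6}, q6→{q0, q1, q6, q7}, q7→{q2, q3, q6}; now {q0, q1, q2, q3, q4, q5, q6, q7}.
Read '0': q0→{q1}, q1→{q3, q4, q7}, q2→{q1, q2, q7}, q3→{q5}, q4→∅, q5→{q1, q6}, q6→{q0, q1, q6, q7}, q7→{q2, q3, q6}; now {q0, q1, q2, q3, q4, q5, q6, q7}.
Read '0': q0→{q1}, q1→{q3, q4, q7}, q2→{q1, q2, q7}, q3→{q5}, q4→∅, q5→{q1, q6}, q6→{q0, q1, q6, q7}, q7→{q2, q3, q6}; now {q0, q1, q2, q3, q4, q5, q6, q7}.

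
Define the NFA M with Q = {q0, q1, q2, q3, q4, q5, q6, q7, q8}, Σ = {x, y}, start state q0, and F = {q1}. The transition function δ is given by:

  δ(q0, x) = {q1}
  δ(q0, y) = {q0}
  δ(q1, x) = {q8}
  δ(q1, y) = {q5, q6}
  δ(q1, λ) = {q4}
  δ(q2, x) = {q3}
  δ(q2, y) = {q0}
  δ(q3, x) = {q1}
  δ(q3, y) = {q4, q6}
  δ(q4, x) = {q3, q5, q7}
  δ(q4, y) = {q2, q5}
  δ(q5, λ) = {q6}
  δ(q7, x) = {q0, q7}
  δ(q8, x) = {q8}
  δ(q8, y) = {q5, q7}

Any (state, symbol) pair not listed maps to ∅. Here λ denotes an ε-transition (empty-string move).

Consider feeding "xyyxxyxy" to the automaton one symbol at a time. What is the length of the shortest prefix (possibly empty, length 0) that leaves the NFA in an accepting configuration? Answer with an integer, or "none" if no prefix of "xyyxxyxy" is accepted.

Start in {q0}.
Read 'x': q0→{q1}; union {q1}; ε-closure = {q1, q4}.
None of the earlier sets intersect F, but {q1, q4} does.

1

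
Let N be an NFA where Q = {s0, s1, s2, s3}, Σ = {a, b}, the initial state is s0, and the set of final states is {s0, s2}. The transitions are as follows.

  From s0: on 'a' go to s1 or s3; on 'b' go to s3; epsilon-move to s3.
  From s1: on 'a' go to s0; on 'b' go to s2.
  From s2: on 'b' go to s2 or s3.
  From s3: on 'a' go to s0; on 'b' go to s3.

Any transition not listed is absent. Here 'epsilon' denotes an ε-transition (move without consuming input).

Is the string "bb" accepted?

Start: ε-closure({s0}) = {s0, s3}.
Read 'b': {s0, s3} → {s3}.
Read 'b': {s3} → {s3}.
The final set {s3} contains no accepting state.

No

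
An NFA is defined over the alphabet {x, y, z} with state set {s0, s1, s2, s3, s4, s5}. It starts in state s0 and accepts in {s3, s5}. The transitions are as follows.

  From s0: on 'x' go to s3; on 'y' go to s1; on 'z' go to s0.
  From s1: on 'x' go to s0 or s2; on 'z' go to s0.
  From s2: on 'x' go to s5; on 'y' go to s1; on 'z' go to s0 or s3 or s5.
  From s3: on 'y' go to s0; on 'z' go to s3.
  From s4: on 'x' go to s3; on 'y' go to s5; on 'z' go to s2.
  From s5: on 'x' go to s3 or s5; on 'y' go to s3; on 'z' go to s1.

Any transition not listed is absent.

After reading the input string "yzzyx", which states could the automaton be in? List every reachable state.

{s0, s2}

Start in {s0}.
Read 'y': {s0} → {s1}.
Read 'z': {s1} → {s0}.
Read 'z': {s0} → {s0}.
Read 'y': {s0} → {s1}.
Read 'x': {s1} → {s0, s2}.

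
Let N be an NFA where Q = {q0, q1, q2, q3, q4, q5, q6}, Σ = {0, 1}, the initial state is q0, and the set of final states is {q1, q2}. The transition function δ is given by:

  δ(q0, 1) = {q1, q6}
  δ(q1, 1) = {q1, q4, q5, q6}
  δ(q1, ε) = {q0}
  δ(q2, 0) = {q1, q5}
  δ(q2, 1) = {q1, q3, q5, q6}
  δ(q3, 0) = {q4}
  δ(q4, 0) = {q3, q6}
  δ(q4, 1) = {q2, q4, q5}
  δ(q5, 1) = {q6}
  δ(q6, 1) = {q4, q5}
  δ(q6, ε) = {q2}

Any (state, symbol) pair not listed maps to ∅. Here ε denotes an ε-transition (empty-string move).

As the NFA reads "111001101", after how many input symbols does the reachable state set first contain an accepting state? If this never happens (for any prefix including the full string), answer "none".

1

Start in {q0}.
Read '1': {q0} → {q0, q1, q2, q6}.
None of the earlier sets intersect F, but {q0, q1, q2, q6} does.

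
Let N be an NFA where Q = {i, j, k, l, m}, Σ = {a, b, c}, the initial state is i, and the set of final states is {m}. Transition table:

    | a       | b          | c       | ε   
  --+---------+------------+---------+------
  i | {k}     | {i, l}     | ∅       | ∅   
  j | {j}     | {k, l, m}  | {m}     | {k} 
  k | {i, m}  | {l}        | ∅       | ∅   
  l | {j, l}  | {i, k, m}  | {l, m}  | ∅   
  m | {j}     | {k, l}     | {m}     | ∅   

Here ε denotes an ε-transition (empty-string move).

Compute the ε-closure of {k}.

{k}

Begin with {k}.
No ε-moves leave this set, so the closure equals the set itself.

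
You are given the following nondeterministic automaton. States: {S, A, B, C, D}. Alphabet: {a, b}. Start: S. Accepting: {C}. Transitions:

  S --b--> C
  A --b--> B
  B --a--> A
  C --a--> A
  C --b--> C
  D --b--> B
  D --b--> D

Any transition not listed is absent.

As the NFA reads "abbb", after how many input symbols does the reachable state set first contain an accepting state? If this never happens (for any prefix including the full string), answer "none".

none

Start in {S}.
Read 'a': S→∅; now ∅.
The set is empty and remains empty for the remaining 3 symbols.
No reachable set along the way intersects F.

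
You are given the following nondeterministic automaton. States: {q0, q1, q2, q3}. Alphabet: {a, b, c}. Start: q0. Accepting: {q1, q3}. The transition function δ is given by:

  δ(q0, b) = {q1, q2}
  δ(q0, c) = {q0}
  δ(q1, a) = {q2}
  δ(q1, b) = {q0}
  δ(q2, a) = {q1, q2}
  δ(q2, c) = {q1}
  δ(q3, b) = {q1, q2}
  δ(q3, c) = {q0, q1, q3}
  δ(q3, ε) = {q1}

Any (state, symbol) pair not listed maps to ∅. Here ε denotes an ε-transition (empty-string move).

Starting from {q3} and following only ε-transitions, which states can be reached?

{q1, q3}

Begin with {q3}.
ε-move q3 → q1; add q1.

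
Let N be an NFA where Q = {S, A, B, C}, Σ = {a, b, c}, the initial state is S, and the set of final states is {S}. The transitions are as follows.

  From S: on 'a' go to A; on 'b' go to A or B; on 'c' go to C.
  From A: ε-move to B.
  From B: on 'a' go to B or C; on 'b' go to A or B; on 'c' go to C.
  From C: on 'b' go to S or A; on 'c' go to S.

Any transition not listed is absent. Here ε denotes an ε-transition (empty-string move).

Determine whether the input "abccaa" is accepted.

No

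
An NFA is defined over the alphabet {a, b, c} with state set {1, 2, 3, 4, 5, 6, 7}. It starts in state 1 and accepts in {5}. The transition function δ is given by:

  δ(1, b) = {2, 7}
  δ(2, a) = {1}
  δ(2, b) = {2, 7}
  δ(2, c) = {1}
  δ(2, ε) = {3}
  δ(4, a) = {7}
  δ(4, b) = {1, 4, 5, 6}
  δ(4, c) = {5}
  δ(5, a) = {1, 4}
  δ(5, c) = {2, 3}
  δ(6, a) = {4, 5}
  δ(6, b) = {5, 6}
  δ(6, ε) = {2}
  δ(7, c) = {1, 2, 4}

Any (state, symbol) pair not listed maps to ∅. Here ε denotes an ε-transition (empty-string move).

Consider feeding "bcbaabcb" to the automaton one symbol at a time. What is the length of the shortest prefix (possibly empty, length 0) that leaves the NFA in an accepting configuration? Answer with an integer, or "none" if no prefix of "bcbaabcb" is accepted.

3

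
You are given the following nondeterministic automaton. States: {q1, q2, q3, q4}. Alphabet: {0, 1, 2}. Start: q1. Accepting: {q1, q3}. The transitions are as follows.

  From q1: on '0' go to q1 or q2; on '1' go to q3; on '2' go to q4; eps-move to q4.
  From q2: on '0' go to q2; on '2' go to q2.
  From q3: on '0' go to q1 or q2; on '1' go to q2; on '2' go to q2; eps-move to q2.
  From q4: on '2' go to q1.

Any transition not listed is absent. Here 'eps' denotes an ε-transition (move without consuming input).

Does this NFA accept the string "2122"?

No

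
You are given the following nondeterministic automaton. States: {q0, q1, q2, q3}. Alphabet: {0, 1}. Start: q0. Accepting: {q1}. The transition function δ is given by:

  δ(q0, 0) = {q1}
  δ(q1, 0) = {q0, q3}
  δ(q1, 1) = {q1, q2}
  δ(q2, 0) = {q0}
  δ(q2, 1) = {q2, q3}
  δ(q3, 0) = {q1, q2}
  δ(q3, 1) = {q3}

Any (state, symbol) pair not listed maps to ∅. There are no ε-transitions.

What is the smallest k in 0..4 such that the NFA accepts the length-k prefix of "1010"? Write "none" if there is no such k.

Start in {q0}.
Read '1': q0→∅; now ∅.
The set is empty and remains empty for the remaining 3 symbols.
No reachable set along the way intersects F.

none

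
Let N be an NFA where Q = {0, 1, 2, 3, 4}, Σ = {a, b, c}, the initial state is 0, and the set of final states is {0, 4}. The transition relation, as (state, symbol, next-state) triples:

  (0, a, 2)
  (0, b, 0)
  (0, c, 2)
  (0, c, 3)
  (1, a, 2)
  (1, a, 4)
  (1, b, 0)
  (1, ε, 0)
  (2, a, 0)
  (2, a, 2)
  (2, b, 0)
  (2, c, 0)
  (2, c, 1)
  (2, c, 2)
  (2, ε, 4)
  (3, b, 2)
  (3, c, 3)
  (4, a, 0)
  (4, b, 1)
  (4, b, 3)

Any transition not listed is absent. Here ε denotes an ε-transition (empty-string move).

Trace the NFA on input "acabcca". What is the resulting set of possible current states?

{0, 2, 4}

Start in {0}.
Read 'a': 0→{2}; union {2}; ε-closure = {2, 4}.
Read 'c': 2→{0, 1, 2}, 4→∅; union {0, 1, 2}; ε-closure = {0, 1, 2, 4}.
Read 'a': 0→{2}, 1→{2, 4}, 2→{0, 2}, 4→{0}; now {0, 2, 4}.
Read 'b': 0→{0}, 2→{0}, 4→{1, 3}; now {0, 1, 3}.
Read 'c': 0→{2, 3}, 1→∅, 3→{3}; union {2, 3}; ε-closure = {2, 3, 4}.
Read 'c': 2→{0, 1, 2}, 3→{3}, 4→∅; union {0, 1, 2, 3}; ε-closure = {0, 1, 2, 3, 4}.
Read 'a': 0→{2}, 1→{2, 4}, 2→{0, 2}, 3→∅, 4→{0}; now {0, 2, 4}.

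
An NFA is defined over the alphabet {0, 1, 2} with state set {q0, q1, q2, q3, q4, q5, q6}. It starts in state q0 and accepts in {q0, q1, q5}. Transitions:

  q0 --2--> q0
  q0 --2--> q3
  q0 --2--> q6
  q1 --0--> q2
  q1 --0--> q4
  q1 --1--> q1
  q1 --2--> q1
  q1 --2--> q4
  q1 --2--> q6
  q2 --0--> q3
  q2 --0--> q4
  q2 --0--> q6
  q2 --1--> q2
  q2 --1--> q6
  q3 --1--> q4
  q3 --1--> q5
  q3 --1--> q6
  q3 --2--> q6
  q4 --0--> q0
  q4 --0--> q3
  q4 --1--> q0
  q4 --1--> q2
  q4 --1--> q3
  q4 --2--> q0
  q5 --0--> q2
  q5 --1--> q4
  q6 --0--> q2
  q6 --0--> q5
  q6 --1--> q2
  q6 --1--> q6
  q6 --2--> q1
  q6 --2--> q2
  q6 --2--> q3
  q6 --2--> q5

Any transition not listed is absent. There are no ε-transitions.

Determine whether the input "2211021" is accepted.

Start in {q0}.
Read '2': {q0} → {q0, q3, q6}.
Read '2': {q0, q3, q6} → {q0, q1, q2, q3, q5, q6}.
Read '1': {q0, q1, q2, q3, q5, q6} → {q1, q2, q4, q5, q6}.
Read '1': {q1, q2, q4, q5, q6} → {q0, q1, q2, q3, q4, q6}.
Read '0': {q0, q1, q2, q3, q4, q6} → {q0, q2, q3, q4, q5, q6}.
Read '2': {q0, q2, q3, q4, q5, q6} → {q0, q1, q2, q3, q5, q6}.
Read '1': {q0, q1, q2, q3, q5, q6} → {q1, q2, q4, q5, q6}.
The final set {q1, q2, q4, q5, q6} contains the accepting states q1, q5.

Yes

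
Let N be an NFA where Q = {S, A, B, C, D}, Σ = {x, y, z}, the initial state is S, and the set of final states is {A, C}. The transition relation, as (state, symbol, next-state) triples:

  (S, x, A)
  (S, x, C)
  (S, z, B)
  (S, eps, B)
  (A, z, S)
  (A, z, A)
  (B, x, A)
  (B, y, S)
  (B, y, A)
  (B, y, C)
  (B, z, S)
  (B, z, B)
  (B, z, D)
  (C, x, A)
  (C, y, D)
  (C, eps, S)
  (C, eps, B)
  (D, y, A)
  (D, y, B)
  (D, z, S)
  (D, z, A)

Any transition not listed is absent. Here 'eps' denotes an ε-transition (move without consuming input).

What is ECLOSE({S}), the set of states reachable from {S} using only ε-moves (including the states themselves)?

{S, B}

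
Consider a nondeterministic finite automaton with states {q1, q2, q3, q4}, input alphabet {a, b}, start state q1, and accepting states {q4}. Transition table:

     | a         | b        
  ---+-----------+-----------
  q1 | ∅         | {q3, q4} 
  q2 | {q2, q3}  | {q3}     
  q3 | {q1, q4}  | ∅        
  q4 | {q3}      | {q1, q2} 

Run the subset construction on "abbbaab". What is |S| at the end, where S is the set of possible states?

Start in {q1}.
Read 'a': {q1} → ∅.
The set is empty and remains empty for the remaining 6 symbols.
That set has 0 states.

0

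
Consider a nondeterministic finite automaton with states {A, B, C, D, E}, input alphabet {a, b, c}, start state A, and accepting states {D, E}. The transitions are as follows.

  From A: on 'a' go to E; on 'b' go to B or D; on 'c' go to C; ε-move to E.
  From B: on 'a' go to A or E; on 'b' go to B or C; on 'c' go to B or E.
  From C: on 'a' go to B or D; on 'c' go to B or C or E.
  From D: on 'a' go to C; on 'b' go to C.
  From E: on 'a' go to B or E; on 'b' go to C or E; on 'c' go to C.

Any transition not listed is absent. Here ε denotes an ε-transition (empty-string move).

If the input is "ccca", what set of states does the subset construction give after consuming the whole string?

Start: ε-closure({A}) = {A, E}.
Read 'c': A→{C}, E→{C}; now {C}.
Read 'c': C→{B, C, E}; now {B, C, E}.
Read 'c': B→{B, E}, C→{B, C, E}, E→{C}; now {B, C, E}.
Read 'a': B→{A, E}, C→{B, D}, E→{B, E}; now {A, B, D, E}.

{A, B, D, E}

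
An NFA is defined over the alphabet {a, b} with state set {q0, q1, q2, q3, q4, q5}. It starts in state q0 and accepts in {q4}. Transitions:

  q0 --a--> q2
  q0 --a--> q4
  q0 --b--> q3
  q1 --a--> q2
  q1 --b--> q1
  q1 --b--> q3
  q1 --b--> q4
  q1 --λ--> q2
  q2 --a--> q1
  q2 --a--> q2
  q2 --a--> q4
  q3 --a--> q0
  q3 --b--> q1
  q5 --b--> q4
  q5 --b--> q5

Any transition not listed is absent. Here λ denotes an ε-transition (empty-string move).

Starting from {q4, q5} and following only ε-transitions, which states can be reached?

Begin with {q4, q5}.
No ε-moves leave this set, so the closure equals the set itself.

{q4, q5}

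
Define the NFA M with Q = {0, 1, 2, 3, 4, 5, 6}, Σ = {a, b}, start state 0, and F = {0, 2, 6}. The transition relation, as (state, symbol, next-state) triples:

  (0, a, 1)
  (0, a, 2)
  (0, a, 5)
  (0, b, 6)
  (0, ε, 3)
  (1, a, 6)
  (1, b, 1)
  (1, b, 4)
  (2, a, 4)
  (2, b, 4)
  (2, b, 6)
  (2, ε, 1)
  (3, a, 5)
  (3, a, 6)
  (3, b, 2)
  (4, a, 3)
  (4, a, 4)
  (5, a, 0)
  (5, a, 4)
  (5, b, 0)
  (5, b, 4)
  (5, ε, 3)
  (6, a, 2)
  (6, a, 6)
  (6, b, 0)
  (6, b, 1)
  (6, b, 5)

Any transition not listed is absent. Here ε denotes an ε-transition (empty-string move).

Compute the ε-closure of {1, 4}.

{1, 4}

Begin with {1, 4}.
No ε-moves leave this set, so the closure equals the set itself.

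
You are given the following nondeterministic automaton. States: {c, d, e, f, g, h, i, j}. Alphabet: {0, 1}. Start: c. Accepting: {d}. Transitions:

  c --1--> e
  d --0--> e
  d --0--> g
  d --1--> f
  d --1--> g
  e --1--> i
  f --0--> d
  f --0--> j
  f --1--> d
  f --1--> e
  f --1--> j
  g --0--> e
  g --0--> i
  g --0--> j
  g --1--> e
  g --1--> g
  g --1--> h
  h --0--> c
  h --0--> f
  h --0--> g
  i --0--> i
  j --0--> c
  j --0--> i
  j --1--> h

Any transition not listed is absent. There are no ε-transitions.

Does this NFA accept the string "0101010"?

No

Start in {c}.
Read '0': c→∅; now ∅.
The set is empty and remains empty for the remaining 6 symbols.
The final set ∅ contains no accepting state.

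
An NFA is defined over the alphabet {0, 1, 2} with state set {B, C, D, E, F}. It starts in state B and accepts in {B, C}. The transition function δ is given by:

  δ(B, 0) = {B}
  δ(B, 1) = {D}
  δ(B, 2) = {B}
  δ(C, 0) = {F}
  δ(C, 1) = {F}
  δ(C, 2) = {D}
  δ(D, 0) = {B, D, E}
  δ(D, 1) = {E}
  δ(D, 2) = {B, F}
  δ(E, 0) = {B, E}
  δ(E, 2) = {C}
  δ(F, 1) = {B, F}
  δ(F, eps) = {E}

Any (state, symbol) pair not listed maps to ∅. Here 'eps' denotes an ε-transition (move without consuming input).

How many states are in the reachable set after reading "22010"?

3

Start in {B}.
Read '2': B→{B}; now {B}.
Read '2': B→{B}; now {B}.
Read '0': B→{B}; now {B}.
Read '1': B→{D}; now {D}.
Read '0': D→{B, D, E}; now {B, D, E}.
That set has 3 states.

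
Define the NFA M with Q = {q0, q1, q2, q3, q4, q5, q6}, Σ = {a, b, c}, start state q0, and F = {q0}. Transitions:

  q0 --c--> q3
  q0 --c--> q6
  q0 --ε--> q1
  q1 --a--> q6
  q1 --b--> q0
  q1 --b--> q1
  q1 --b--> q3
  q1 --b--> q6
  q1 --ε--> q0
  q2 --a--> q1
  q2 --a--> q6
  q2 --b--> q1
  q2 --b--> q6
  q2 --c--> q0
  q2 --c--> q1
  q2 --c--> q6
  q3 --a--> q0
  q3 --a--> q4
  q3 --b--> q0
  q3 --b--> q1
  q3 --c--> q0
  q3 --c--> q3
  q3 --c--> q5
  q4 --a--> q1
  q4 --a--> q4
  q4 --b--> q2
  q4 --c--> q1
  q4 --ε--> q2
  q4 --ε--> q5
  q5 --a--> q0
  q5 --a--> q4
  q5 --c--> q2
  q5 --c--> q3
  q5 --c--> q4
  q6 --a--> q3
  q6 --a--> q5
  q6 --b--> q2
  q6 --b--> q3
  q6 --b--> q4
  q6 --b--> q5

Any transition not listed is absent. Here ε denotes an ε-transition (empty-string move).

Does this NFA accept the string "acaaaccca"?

No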